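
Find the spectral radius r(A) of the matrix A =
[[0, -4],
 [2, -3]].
r(A) = sqrt(8) ≈ 2.8284

The eigenvalues of A are the roots of its characteristic polynomial. With M = A (coefficients from the trace and determinant):
  p(λ) = det(λ I - M) = λ^2 + 3λ + 8.
For λ^2 + 3λ + 8 the discriminant is -23. It is negative, so the roots are the complex-conjugate pair λ = -3/2 ± (sqrt(23)/2) i ≈ -1.5 ± 2.3979i. For a conjugate pair the product of the roots equals the constant term, so |λ|^2 = 8 and |λ| = sqrt(8) ≈ 2.8284.
Thus the eigenvalues (to 4 decimals) are -1.5 ± 2.3979i (modulus 2.8284). The spectral radius is the largest modulus: r(A) = sqrt(8) ≈ 2.8284. (Cross-check: r(A) ≤ ||A||_2 ≈ 5.1569; equality holds whenever A is normal, though it can also hold for some non-normal A.)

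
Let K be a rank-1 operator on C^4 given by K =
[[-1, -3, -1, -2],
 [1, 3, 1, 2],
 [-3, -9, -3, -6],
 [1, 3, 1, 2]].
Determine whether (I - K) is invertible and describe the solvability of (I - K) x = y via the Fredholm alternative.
(I - K) is singular (det(I - K) = 0, i.e. 1 ∈ sigma(K)). (I - K) x = y is solvable iff y ⊥ ker((I - K)^*) = span{(-1, -3, -1, -2)}, i.e. iff -y_1 - 3y_2 - y_3 - 2y_4 = 0. When solvable, the solutions are x = y + c·(1, -1, 3, -1), c arbitrary (ker(I - K) = span{(1, -1, 3, -1)}, dimension 1).

K has rank 1, so it is an outer product K = u v^T: every row of K is a multiple of one row vector. Reading off the entries, u = (1, -1, 3, -1) and v = (-1, -3, -1, -2) (row i of K equals u_i·v^T). A rank-one matrix u v^T satisfies K u = u (v·u) and kills the (3)-dimensional subspace v^⊥, so its characteristic polynomial is lambda^3 (lambda - v·u) with v·u = tr K = 1. Hence the eigenvalues of I - K are 1 (multiplicity 3) and 1 - (1) = 0, so det(I - K) = 0. (Direct check: I - K =
[[2, 3, 1, 2],
 [-1, -2, -1, -2],
 [3, 9, 4, 6],
 [-1, -3, -1, -1]]
has determinant 0.) So 1 is an eigenvalue of K and (I - K) is not invertible. The finite-dimensional Fredholm alternative says: either (I - K) is invertible, or ker(I - K) ≠ {0} and then range(I - K) = ker((I - K)^*)^⊥, with dim ker(I - K) = dim ker((I - K)^*). We are in the second case, so we need both kernels. Kernel of I - K: (I - K) u = u - u (v·u) = u - u = 0, so ker(I - K) = span{u} = span{(1, -1, 3, -1)} (it is exactly 1-dimensional because rank(I - K) = 3). Kernel of the adjoint: K is real, so (I - K)^* = I - K^T = I - v u^T, and (I - v u^T) v = v - v (u·v) = 0; hence ker((I - K)^*) = span{v} = span{(-1, -3, -1, -2)}. Therefore (I - K) x = y is solvable iff <y, v> = 0, i.e. iff -y_1 - 3y_2 - y_3 - 2y_4 = 0. When this holds, K y = u (v·y) = 0, so (I - K) y = y and x = y is a particular solution; the full solution set is the line x = y + c·u = y + c·(1, -1, 3, -1), c ∈ C.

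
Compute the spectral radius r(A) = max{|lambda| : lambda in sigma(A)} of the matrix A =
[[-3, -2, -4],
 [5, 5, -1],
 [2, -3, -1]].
r(A) ≈ 5.4066

The eigenvalues of A are the roots of its characteristic polynomial. With M = A (coefficients from the trace, the sum of principal 2x2 minors, and det A):
  p(λ) = det(λ I - M) = λ^3 - λ^2 - 2λ - 118.
No integer candidate from the rational root theorem (±divisors of 118) is a root, so the roots are irrational. The cubic discriminant is Δ = -380632 < 0, so there is one real root and a complex-conjugate pair. p(5) = -28 and p(6) = 50 have opposite signs, so a root lies in (5, 6); Newton's method refines it to λ ≈ 5.4066. Dividing out (λ - (5.4066)) leaves approximately λ^2 + 4.4066λ + 21.825. For λ^2 + 4.4066λ + 21.825 the discriminant is -67.8818. It is negative, so the remaining roots are the complex-conjugate pair λ ≈ -2.2033 ± 4.1195i. Their product equals the constant term, so |λ|^2 ≈ 21.825 and |λ| ≈ 4.6717.
Thus the eigenvalues (to 4 decimals) are 5.4066 (modulus 5.4066); -2.2033 ± 4.1195i (modulus 4.6717). The spectral radius is the largest modulus: r(A) ≈ 5.4066. (Cross-check: r(A) ≤ ||A||_2 ≈ 8.0192; equality holds whenever A is normal, though it can also hold for some non-normal A.)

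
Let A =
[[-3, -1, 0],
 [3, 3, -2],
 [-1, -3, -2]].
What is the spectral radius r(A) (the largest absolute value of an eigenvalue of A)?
r(A) ≈ 3.5663

The eigenvalues of A are the roots of its characteristic polynomial. With M = A (coefficients from the trace, the sum of principal 2x2 minors, and det A):
  p(λ) = det(λ I - M) = λ^3 + 2λ^2 - 12λ - 28.
No integer candidate from the rational root theorem (±divisors of 28) is a root, so the roots are irrational. The cubic discriminant is Δ = -688 < 0, so there is one real root and a complex-conjugate pair. p(3) = -19 and p(4) = 20 have opposite signs, so a root lies in (3, 4); Newton's method refines it to λ ≈ 3.5663. Dividing out (λ - (3.5663)) leaves approximately λ^2 + 5.5663λ + 7.8512. For λ^2 + 5.5663λ + 7.8512 the discriminant is -0.4211. It is negative, so the remaining roots are the complex-conjugate pair λ ≈ -2.7832 ± 0.3245i. Their product equals the constant term, so |λ|^2 ≈ 7.8512 and |λ| ≈ 2.802.
Thus the eigenvalues (to 4 decimals) are 3.5663 (modulus 3.5663); -2.7832 ± 0.3245i (modulus 2.802). The spectral radius is the largest modulus: r(A) ≈ 3.5663. (Cross-check: r(A) ≤ ||A||_2 ≈ 5.8572; equality holds whenever A is normal, though it can also hold for some non-normal A.)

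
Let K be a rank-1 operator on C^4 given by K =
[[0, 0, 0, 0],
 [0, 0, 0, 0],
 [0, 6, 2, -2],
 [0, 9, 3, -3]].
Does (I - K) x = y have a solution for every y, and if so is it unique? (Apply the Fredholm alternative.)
(I - K) is invertible (det(I - K) = 2 ≠ 0), so for every y in C^4 the equation (I - K) x = y has a unique solution.

K has rank 1, so it is an outer product K = u v^T: every row of K is a multiple of one row vector. Reading off the entries, u = (0, 0, 2, 3) and v = (0, 3, 1, -1) (row i of K equals u_i·v^T). A rank-one matrix u v^T satisfies K u = u (v·u) and kills the (3)-dimensional subspace v^⊥, so its characteristic polynomial is lambda^3 (lambda - v·u) with v·u = tr K = -1. Hence the eigenvalues of I - K are 1 (multiplicity 3) and 1 - (-1) = 2, so det(I - K) = 2. (Direct check: I - K =
[[1, 0, 0, 0],
 [0, 1, 0, 0],
 [0, -6, -1, 2],
 [0, -9, -3, 4]]
has determinant 2.) The finite-dimensional Fredholm alternative says: either (I - K) is invertible, or ker(I - K) ≠ {0} and then range(I - K) = ker((I - K)^*)^⊥, with dim ker(I - K) = dim ker((I - K)^*). Since det(I - K) ≠ 0, 1 is not an eigenvalue of K and ker(I - K) = {0}, so we are in the first case: for every y there is a unique x = (I - K)^(-1) y. Explicitly, by the Sherman–Morrison formula, (I - u v^T)^(-1) = I + u v^T/(1 - v·u), i.e. (I - K)^(-1) = I + K/(2).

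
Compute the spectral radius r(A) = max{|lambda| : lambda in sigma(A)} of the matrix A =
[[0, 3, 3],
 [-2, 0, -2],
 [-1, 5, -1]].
r(A) ≈ 4.4478

The eigenvalues of A are the roots of its characteristic polynomial. With M = A (coefficients from the trace, the sum of principal 2x2 minors, and det A):
  p(λ) = det(λ I - M) = λ^3 + λ^2 + 19λ + 30.
No integer candidate from the rational root theorem (±divisors of 30) is a root, so the roots are irrational. The cubic discriminant is Δ = -41235 < 0, so there is one real root and a complex-conjugate pair. p(-2) = -12 and p(-1) = 11 have opposite signs, so a root lies in (-2, -1); Newton's method refines it to λ ≈ -1.5164. Dividing out (λ - (-1.5164)) leaves approximately λ^2 - 0.5164λ + 19.7832. For λ^2 - 0.5164λ + 19.7832 the discriminant is -78.8659. It is negative, so the remaining roots are the complex-conjugate pair λ ≈ 0.2582 ± 4.4403i. Their product equals the constant term, so |λ|^2 ≈ 19.7832 and |λ| ≈ 4.4478.
Thus the eigenvalues (to 4 decimals) are -1.5164 (modulus 1.5164); 0.2582 ± 4.4403i (modulus 4.4478). The spectral radius is the largest modulus: r(A) ≈ 4.4478. (Cross-check: r(A) ≤ ||A||_2 ≈ 5.9428; equality holds whenever A is normal, though it can also hold for some non-normal A.)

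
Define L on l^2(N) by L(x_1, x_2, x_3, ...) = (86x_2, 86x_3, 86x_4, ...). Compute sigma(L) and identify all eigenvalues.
sigma(L) = closed disk {z in C : |z| ≤ 86}; sigma_p(L) = open disk {z in C : |z| < 86}

Note L = 86·V where V is the unit left shift (V x)_k = x_{k+1}; so sigma(L) = 86·sigma(V) and ||L|| = 86||V||. ||L x||^2 = 7396sum_{k≥2} |x_k|^2 ≤ 7396||x||^2, with equality on {x : x_1 = 0}, so ||L|| = 86. For any lambda with |lambda| < 86, set r = lambda/86 (|r| < 1); the vector x = (1, r, r^2, ...) is in l^2 and satisfies L x = 86(r, r^2, ...) = lambda x, so lambda is an eigenvalue. On the boundary |lambda| = 86 the geometric series diverges, so no l^2 eigenvector exists, but these lambda lie in the approximate point spectrum. Hence sigma(L) is the closed disk of radius 86 and sigma_p(L) is the open disk.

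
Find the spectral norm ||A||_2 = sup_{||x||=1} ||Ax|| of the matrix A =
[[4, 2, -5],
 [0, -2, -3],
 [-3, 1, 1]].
||A||_2 ≈ 7.3621 (= sqrt(largest eigenvalue of A^T A))

||A||_2 = sigma_max(A) = sqrt(lambda_max(A^T A)). Form the symmetric matrix M = A^T A =
[[25, 5, -23],
 [5, 9, -3],
 [-23, -3, 35]].
Its characteristic polynomial (trace, sum of principal 2x2 minors, determinant of M give the coefficients) is
  p(λ) = det(λ I - M) = λ^3 - 69λ^2 + 852λ - 2704.
No integer candidate from the rational root theorem (±divisors of 2704) is a root, so the roots are irrational. The cubic discriminant is Δ = 92910672 > 0, so there are three distinct real roots. p(5) = -44 and p(6) = 140 have opposite signs, so a root lies in (5, 6); Newton's method refines it to λ ≈ 5.1942. p(9) = 104 and p(10) = -84 have opposite signs, so a root lies in (9, 10); Newton's method refines it to λ ≈ 9.6046. p(54) = -436 and p(55) = 1806 have opposite signs, so a root lies in (54, 55); Newton's method refines it to λ ≈ 54.2012. Check (Vieta): the three roots sum to 69, matching tr M = 69.
So the eigenvalues of A^T A are ≈ 5.1942, 9.6046, 54.2012 (all ≥ 0, as they must be for A^T A). The largest is λ_max ≈ 54.2012, hence ||A||_2 = sqrt(λ_max) ≈ 7.3621.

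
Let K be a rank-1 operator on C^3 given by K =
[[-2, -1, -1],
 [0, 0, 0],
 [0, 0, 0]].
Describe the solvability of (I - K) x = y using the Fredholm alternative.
(I - K) is invertible (det(I - K) = 3 ≠ 0), so for every y in C^3 the equation (I - K) x = y has a unique solution.

K has rank 1, so it is an outer product K = u v^T: every row of K is a multiple of one row vector. Reading off the entries, u = (1, 0, 0) and v = (-2, -1, -1) (row i of K equals u_i·v^T). A rank-one matrix u v^T satisfies K u = u (v·u) and kills the (2)-dimensional subspace v^⊥, so its characteristic polynomial is lambda^2 (lambda - v·u) with v·u = tr K = -2. Hence the eigenvalues of I - K are 1 (multiplicity 2) and 1 - (-2) = 3, so det(I - K) = 3. (Direct check: I - K =
[[3, 1, 1],
 [0, 1, 0],
 [0, 0, 1]]
has determinant 3.) The finite-dimensional Fredholm alternative says: either (I - K) is invertible, or ker(I - K) ≠ {0} and then range(I - K) = ker((I - K)^*)^⊥, with dim ker(I - K) = dim ker((I - K)^*). Since det(I - K) ≠ 0, 1 is not an eigenvalue of K and ker(I - K) = {0}, so we are in the first case: for every y there is a unique x = (I - K)^(-1) y. Explicitly, by the Sherman–Morrison formula, (I - u v^T)^(-1) = I + u v^T/(1 - v·u), i.e. (I - K)^(-1) = I + K/(3).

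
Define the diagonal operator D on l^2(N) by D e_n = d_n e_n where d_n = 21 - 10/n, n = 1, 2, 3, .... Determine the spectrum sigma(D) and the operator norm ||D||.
sigma(D) = {21 - 10/n : n ≥ 1} ∪ {21}; ||D|| = 21

A bounded diagonal operator on l^2 with diagonal entries d_n has spectrum equal to the closure of {d_n : n ≥ 1}: every d_n is an eigenvalue (with eigenvector e_n), so {d_n} ⊂ sigma(D); the spectrum is closed, so its closure is too; and for lambda not in the closure, (D - lambda I) has bounded inverse (the diagonal entries 1/(d_n - lambda) are bounded). For our sequence d_n = 21 - 10/n, n = 1, 2, 3, ...:
  - {d_n} = {21 - 10/n : n ≥ 1}; the only limit point is 21
  - closure = {21 - 10/n : n ≥ 1} ∪ {21}
For the norm: a diagonal operator has ||D|| = sup_n |d_n|. Here d_n = 21 - 10/n increases monotonically from d_1 = 11 toward 21, with all terms in [11, 21); so sup_n |d_n| = 21 (the supremum is the limit, not attained). So ||D|| = 21.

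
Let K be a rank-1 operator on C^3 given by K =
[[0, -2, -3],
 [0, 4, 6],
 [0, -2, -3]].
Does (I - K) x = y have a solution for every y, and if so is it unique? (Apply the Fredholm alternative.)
(I - K) is singular (det(I - K) = 0, i.e. 1 ∈ sigma(K)). (I - K) x = y is solvable iff y ⊥ ker((I - K)^*) = span{(0, -2, -3)}, i.e. iff -2y_2 - 3y_3 = 0. When solvable, the solutions are x = y + c·(1, -2, 1), c arbitrary (ker(I - K) = span{(1, -2, 1)}, dimension 1).

K has rank 1, so it is an outer product K = u v^T: every row of K is a multiple of one row vector. Reading off the entries, u = (1, -2, 1) and v = (0, -2, -3) (row i of K equals u_i·v^T). A rank-one matrix u v^T satisfies K u = u (v·u) and kills the (2)-dimensional subspace v^⊥, so its characteristic polynomial is lambda^2 (lambda - v·u) with v·u = tr K = 1. Hence the eigenvalues of I - K are 1 (multiplicity 2) and 1 - (1) = 0, so det(I - K) = 0. (Direct check: I - K =
[[1, 2, 3],
 [0, -3, -6],
 [0, 2, 4]]
has determinant 0.) So 1 is an eigenvalue of K and (I - K) is not invertible. The finite-dimensional Fredholm alternative says: either (I - K) is invertible, or ker(I - K) ≠ {0} and then range(I - K) = ker((I - K)^*)^⊥, with dim ker(I - K) = dim ker((I - K)^*). We are in the second case, so we need both kernels. Kernel of I - K: (I - K) u = u - u (v·u) = u - u = 0, so ker(I - K) = span{u} = span{(1, -2, 1)} (it is exactly 1-dimensional because rank(I - K) = 2). Kernel of the adjoint: K is real, so (I - K)^* = I - K^T = I - v u^T, and (I - v u^T) v = v - v (u·v) = 0; hence ker((I - K)^*) = span{v} = span{(0, -2, -3)}. Therefore (I - K) x = y is solvable iff <y, v> = 0, i.e. iff -2y_2 - 3y_3 = 0. When this holds, K y = u (v·y) = 0, so (I - K) y = y and x = y is a particular solution; the full solution set is the line x = y + c·u = y + c·(1, -2, 1), c ∈ C.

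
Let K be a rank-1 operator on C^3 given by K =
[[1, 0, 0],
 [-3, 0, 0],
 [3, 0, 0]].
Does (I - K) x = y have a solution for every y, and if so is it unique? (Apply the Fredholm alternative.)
(I - K) is singular (det(I - K) = 0, i.e. 1 ∈ sigma(K)). (I - K) x = y is solvable iff y ⊥ ker((I - K)^*) = span{(1, 0, 0)}, i.e. iff y_1 = 0. When solvable, the solutions are x = y + c·(1, -3, 3), c arbitrary (ker(I - K) = span{(1, -3, 3)}, dimension 1).

K has rank 1, so it is an outer product K = u v^T: every row of K is a multiple of one row vector. Reading off the entries, u = (1, -3, 3) and v = (1, 0, 0) (row i of K equals u_i·v^T). A rank-one matrix u v^T satisfies K u = u (v·u) and kills the (2)-dimensional subspace v^⊥, so its characteristic polynomial is lambda^2 (lambda - v·u) with v·u = tr K = 1. Hence the eigenvalues of I - K are 1 (multiplicity 2) and 1 - (1) = 0, so det(I - K) = 0. (Direct check: I - K =
[[0, 0, 0],
 [3, 1, 0],
 [-3, 0, 1]]
has determinant 0.) So 1 is an eigenvalue of K and (I - K) is not invertible. The finite-dimensional Fredholm alternative says: either (I - K) is invertible, or ker(I - K) ≠ {0} and then range(I - K) = ker((I - K)^*)^⊥, with dim ker(I - K) = dim ker((I - K)^*). We are in the second case, so we need both kernels. Kernel of I - K: (I - K) u = u - u (v·u) = u - u = 0, so ker(I - K) = span{u} = span{(1, -3, 3)} (it is exactly 1-dimensional because rank(I - K) = 2). Kernel of the adjoint: K is real, so (I - K)^* = I - K^T = I - v u^T, and (I - v u^T) v = v - v (u·v) = 0; hence ker((I - K)^*) = span{v} = span{(1, 0, 0)}. Therefore (I - K) x = y is solvable iff <y, v> = 0, i.e. iff y_1 = 0. When this holds, K y = u (v·y) = 0, so (I - K) y = y and x = y is a particular solution; the full solution set is the line x = y + c·u = y + c·(1, -3, 3), c ∈ C.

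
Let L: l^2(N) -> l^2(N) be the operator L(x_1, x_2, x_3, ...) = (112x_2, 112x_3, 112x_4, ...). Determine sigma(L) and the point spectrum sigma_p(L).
sigma(L) = closed disk {z in C : |z| ≤ 112}; sigma_p(L) = open disk {z in C : |z| < 112}

Note L = 112·V where V is the unit left shift (V x)_k = x_{k+1}; so sigma(L) = 112·sigma(V) and ||L|| = 112||V||. ||L x||^2 = 12544sum_{k≥2} |x_k|^2 ≤ 12544||x||^2, with equality on {x : x_1 = 0}, so ||L|| = 112. For any lambda with |lambda| < 112, set r = lambda/112 (|r| < 1); the vector x = (1, r, r^2, ...) is in l^2 and satisfies L x = 112(r, r^2, ...) = lambda x, so lambda is an eigenvalue. On the boundary |lambda| = 112 the geometric series diverges, so no l^2 eigenvector exists, but these lambda lie in the approximate point spectrum. Hence sigma(L) is the closed disk of radius 112 and sigma_p(L) is the open disk.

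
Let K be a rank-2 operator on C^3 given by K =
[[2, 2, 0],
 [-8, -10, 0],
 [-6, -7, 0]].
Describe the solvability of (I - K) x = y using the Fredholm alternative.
(I - K) is invertible (det(I - K) = 5 ≠ 0), so for every y in C^3 the equation (I - K) x = y has a unique solution.

K has rank 2 and factors as K = U V^T = u1 v1^T + u2 v2^T with u1 = (0, 2, 1), v1 = (-2, -3, 0), u2 = (-1, 2, 2), v2 = (-2, -2, 0) (multiplying out reproduces the displayed K). The nonzero eigenvalues of U V^T coincide with those of the 2 x 2 matrix G = V^T U = [[v1·u1, v1·u2], [v2·u1, v2·u2]] = [[-6, -4], [-4, -2]], and by the Sylvester determinant identity det(I_3 - U V^T) = det(I_2 - V^T U) = det([[7, 4], [4, 3]]) = (7)(3) - (4)(4) = 5. (Direct check: I - K =
[[-1, -2, 0],
 [8, 11, 0],
 [6, 7, 1]]
has determinant 5.) The finite-dimensional Fredholm alternative says: either (I - K) is invertible, or ker(I - K) ≠ {0} and then range(I - K) = ker((I - K)^*)^⊥, with dim ker(I - K) = dim ker((I - K)^*). Since det(I - K) ≠ 0, 1 is not an eigenvalue of K and ker(I - K) = {0}, so we are in the first case: for every y there is a unique x = (I - K)^(-1) y. (Explicitly, by the Woodbury identity, (I - U V^T)^(-1) = I + U (I_2 - G)^(-1) V^T.)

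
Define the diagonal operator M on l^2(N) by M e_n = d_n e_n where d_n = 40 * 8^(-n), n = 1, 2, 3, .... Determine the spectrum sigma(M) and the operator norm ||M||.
sigma(M) = {40 * 8^(-n) : n ≥ 1} ∪ {0}; ||M|| = 5

A bounded diagonal operator on l^2 with diagonal entries d_n has spectrum equal to the closure of {d_n : n ≥ 1}: every d_n is an eigenvalue (with eigenvector e_n), so {d_n} ⊂ sigma(M); the spectrum is closed, so its closure is too; and for lambda not in the closure, (M - lambda I) has bounded inverse (the diagonal entries 1/(d_n - lambda) are bounded). For our sequence d_n = 40 * 8^(-n), n = 1, 2, 3, ...:
  - {d_n} = {40 * 8^(-n) : n ≥ 1}; the only limit point is 0
  - closure = {40 * 8^(-n) : n ≥ 1} ∪ {0}
For the norm: a diagonal operator has ||M|| = sup_n |d_n|. Here d_n = 40 * 8^(-n) is positive and decreasing, so sup_n |d_n| = d_1 = 40/8 = 5. So ||M|| = 5.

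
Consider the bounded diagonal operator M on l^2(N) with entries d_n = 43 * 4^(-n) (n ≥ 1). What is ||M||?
||M|| = 43/4 (attained at n = 1)

For M diagonal, ||M|| = sup_n |d_n|. The sequence d_n = 43 * 4^(-n) is positive and strictly decreasing (ratio 4^(-1) < 1), so the supremum is d_1 = 43/4. Hence ||M|| = 43/4.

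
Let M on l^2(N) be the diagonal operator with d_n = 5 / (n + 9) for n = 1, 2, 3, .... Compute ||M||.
||M|| = 1/2 (attained at n = 1)

For M diagonal, ||M|| = sup_n |d_n| = sup_n 5/(n + 9). This is positive and strictly decreasing in n, so the supremum is attained at n = 1: d_1 = 5/(1 + 9) = 1/2. Hence ||M|| = 1/2.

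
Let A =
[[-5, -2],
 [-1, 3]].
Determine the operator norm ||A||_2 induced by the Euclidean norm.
||A||_2 = sqrt((39 + sqrt(365))/2) ≈ 5.39 (= sqrt(largest eigenvalue of A^T A))

||A||_2 = sigma_max(A) = sqrt(lambda_max(A^T A)). Form the symmetric matrix M = A^T A =
[[26, 7],
 [7, 13]].
Its characteristic polynomial (trace, determinant of M give the coefficients) is
  p(λ) = det(λ I - M) = λ^2 - 39λ + 289.
For λ^2 - 39λ + 289 the discriminant is 365. It is nonnegative but not a perfect square, so the roots are real and irrational: λ = (39 ± sqrt(365))/2 ≈ 29.0525, 9.9475.
So the eigenvalues of A^T A are ≈ 9.9475, 29.0525 (all ≥ 0, as they must be for A^T A). The largest is λ_max = (39 + sqrt(365))/2 ≈ 29.0525, hence ||A||_2 = sqrt(λ_max) = sqrt((39 + sqrt(365))/2) ≈ 5.39.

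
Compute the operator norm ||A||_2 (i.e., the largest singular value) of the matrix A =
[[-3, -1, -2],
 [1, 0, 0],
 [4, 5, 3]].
||A||_2 ≈ 7.8488 (= sqrt(largest eigenvalue of A^T A))

||A||_2 = sigma_max(A) = sqrt(lambda_max(A^T A)). Form the symmetric matrix M = A^T A =
[[26, 23, 18],
 [23, 26, 17],
 [18, 17, 13]].
Its characteristic polynomial (trace, sum of principal 2x2 minors, determinant of M give the coefficients) is
  p(λ) = det(λ I - M) = λ^3 - 65λ^2 + 210λ - 49.
No integer candidate from the rational root theorem (±divisors of 49) is a root, so the roots are irrational. The cubic discriminant is Δ = 107426473 > 0, so there are three distinct real roots. p(0) = -49 and p(1) = 97 have opposite signs, so a root lies in (0, 1); Newton's method refines it to λ ≈ 0.2531. p(3) = 23 and p(4) = -185 have opposite signs, so a root lies in (3, 4); Newton's method refines it to λ ≈ 3.1429. p(61) = -2123 and p(62) = 1439 have opposite signs, so a root lies in (61, 62); Newton's method refines it to λ ≈ 61.604. Check (Vieta): the three roots sum to 65, matching tr M = 65.
So the eigenvalues of A^T A are ≈ 0.2531, 3.1429, 61.604 (all ≥ 0, as they must be for A^T A). The largest is λ_max ≈ 61.604, hence ||A||_2 = sqrt(λ_max) ≈ 7.8488.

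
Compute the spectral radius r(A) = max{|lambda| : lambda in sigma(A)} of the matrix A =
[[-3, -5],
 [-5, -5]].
r(A) = (8 + sqrt(104))/2 ≈ 9.099

The eigenvalues of A are the roots of its characteristic polynomial. With M = A (coefficients from the trace and determinant):
  p(λ) = det(λ I - M) = λ^2 + 8λ - 10.
For λ^2 + 8λ - 10 the discriminant is 104. It is nonnegative but not a perfect square, so the roots are real and irrational: λ = (-8 ± sqrt(104))/2 ≈ 1.099, -9.099.
Thus the eigenvalues (to 4 decimals) are 1.099 (modulus 1.099); -9.099 (modulus 9.099). The spectral radius is the largest modulus: r(A) = (8 + sqrt(104))/2 ≈ 9.099. (Cross-check: r(A) ≤ ||A||_2 ≈ 9.099; equality holds whenever A is normal, though it can also hold for some non-normal A.)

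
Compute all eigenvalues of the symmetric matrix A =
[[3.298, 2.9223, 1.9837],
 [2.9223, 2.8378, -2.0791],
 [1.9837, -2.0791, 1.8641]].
sigma(A) ≈ {-2, 4, 6}

A is real symmetric, so its spectrum consists of real eigenvalues. Expanding the characteristic polynomial of the displayed matrix gives
  det(λ I - A) = p(λ) = λ^3 + (-8)λ^2 + (4)λ + (48).
Solving p(λ) = 0 yields eigenvalues ≈ -2, 4, 6. (A is shown rounded to 4 decimals, so these recover the underlying integer eigenvalues to within that precision.)
Verification: the trace of A = 8 equals the sum of eigenvalues 8, and det(A) ≈ -48.0009 matches the eigenvalue product -48.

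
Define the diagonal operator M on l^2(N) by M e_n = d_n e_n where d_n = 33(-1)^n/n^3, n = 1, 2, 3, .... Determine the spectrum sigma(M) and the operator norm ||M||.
sigma(M) = {33(-1)^n/n^3 : n ≥ 1} ∪ {0}; ||M|| = 33

A bounded diagonal operator on l^2 with diagonal entries d_n has spectrum equal to the closure of {d_n : n ≥ 1}: every d_n is an eigenvalue (with eigenvector e_n), so {d_n} ⊂ sigma(M); the spectrum is closed, so its closure is too; and for lambda not in the closure, (M - lambda I) has bounded inverse (the diagonal entries 1/(d_n - lambda) are bounded). For our sequence d_n = 33(-1)^n/n^3, n = 1, 2, 3, ...:
  - {d_n} = {33(-1)^n/n^3 : n ≥ 1}; the only limit point is 0
  - closure = {33(-1)^n/n^3 : n ≥ 1} ∪ {0}
For the norm: a diagonal operator has ||M|| = sup_n |d_n|. Here |d_n| = 33/n^3 is decreasing, so sup_n |d_n| = |d_1| = 33. So ||M|| = 33.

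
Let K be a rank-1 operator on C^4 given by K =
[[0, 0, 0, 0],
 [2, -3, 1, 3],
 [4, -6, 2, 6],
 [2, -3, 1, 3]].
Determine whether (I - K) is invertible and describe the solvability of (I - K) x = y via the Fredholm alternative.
(I - K) is invertible (det(I - K) = -1 ≠ 0), so for every y in C^4 the equation (I - K) x = y has a unique solution.

K has rank 1, so it is an outer product K = u v^T: every row of K is a multiple of one row vector. Reading off the entries, u = (0, 1, 2, 1) and v = (2, -3, 1, 3) (row i of K equals u_i·v^T). A rank-one matrix u v^T satisfies K u = u (v·u) and kills the (3)-dimensional subspace v^⊥, so its characteristic polynomial is lambda^3 (lambda - v·u) with v·u = tr K = 2. Hence the eigenvalues of I - K are 1 (multiplicity 3) and 1 - (2) = -1, so det(I - K) = -1. (Direct check: I - K =
[[1, 0, 0, 0],
 [-2, 4, -1, -3],
 [-4, 6, -1, -6],
 [-2, 3, -1, -2]]
has determinant -1.) The finite-dimensional Fredholm alternative says: either (I - K) is invertible, or ker(I - K) ≠ {0} and then range(I - K) = ker((I - K)^*)^⊥, with dim ker(I - K) = dim ker((I - K)^*). Since det(I - K) ≠ 0, 1 is not an eigenvalue of K and ker(I - K) = {0}, so we are in the first case: for every y there is a unique x = (I - K)^(-1) y. Explicitly, by the Sherman–Morrison formula, (I - u v^T)^(-1) = I + u v^T/(1 - v·u), i.e. (I - K)^(-1) = I - K.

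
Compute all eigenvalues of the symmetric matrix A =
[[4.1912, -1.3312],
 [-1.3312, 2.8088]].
sigma(A) ≈ {2, 5}

A is real symmetric, so its spectrum consists of real eigenvalues. Expanding the characteristic polynomial of the displayed matrix gives
  det(λ I - A) = p(λ) = λ^2 + (-7)λ + (10).
Solving p(λ) = 0 yields eigenvalues ≈ 2, 5. (A is shown rounded to 4 decimals, so these recover the underlying integer eigenvalues to within that precision.)
Verification: the trace of A = 7 equals the sum of eigenvalues 7, and det(A) ≈ 10.0001 matches the eigenvalue product 10.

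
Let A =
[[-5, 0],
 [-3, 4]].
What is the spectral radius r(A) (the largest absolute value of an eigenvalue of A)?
r(A) = 5

The eigenvalues of A are the roots of its characteristic polynomial. With M = A (coefficients from the trace and determinant):
  p(λ) = det(λ I - M) = λ^2 + λ - 20.
For λ^2 + λ - 20 the discriminant is 81. It is a perfect square (9^2), so the roots are rational: λ = (-1 ± 9)/2 = 4, -5.
Thus the eigenvalues (to 4 decimals) are 4 (modulus 4); -5 (modulus 5). The spectral radius is the largest modulus: r(A) = 5. (Cross-check: r(A) ≤ ||A||_2 ≈ 6.3246; equality holds whenever A is normal, though it can also hold for some non-normal A.)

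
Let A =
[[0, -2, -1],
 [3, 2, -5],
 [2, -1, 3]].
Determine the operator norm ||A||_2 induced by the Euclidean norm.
||A||_2 ≈ 6.5057 (= sqrt(largest eigenvalue of A^T A))

||A||_2 = sigma_max(A) = sqrt(lambda_max(A^T A)). Form the symmetric matrix M = A^T A =
[[13, 4, -9],
 [4, 9, -11],
 [-9, -11, 35]].
Its characteristic polynomial (trace, sum of principal 2x2 minors, determinant of M give the coefficients) is
  p(λ) = det(λ I - M) = λ^3 - 57λ^2 + 669λ - 2025.
No integer candidate from the rational root theorem (±divisors of 2025) is a root, so the roots are irrational. The cubic discriminant is Δ = 35620128 > 0, so there are three distinct real roots. p(4) = -197 and p(5) = 20 have opposite signs, so a root lies in (4, 5); Newton's method refines it to λ ≈ 4.8881. p(9) = 108 and p(10) = -35 have opposite signs, so a root lies in (9, 10); Newton's method refines it to λ ≈ 9.7882. p(42) = -387 and p(43) = 856 have opposite signs, so a root lies in (42, 43); Newton's method refines it to λ ≈ 42.3237. Check (Vieta): the three roots sum to 57, matching tr M = 57.
So the eigenvalues of A^T A are ≈ 4.8881, 9.7882, 42.3237 (all ≥ 0, as they must be for A^T A). The largest is λ_max ≈ 42.3237, hence ||A||_2 = sqrt(λ_max) ≈ 6.5057.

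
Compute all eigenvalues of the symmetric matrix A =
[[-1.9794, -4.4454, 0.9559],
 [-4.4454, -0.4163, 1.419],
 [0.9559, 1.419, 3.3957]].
sigma(A) ≈ {-6, 3, 4}

A is real symmetric, so its spectrum consists of real eigenvalues. Expanding the characteristic polynomial of the displayed matrix gives
  det(λ I - A) = p(λ) = λ^3 + (-1)λ^2 + (-30)λ + (72).
Solving p(λ) = 0 yields eigenvalues ≈ -6, 3, 4. (A is shown rounded to 4 decimals, so these recover the underlying integer eigenvalues to within that precision.)
Verification: the trace of A = 1 equals the sum of eigenvalues 1, and det(A) ≈ -71.9999 matches the eigenvalue product -72.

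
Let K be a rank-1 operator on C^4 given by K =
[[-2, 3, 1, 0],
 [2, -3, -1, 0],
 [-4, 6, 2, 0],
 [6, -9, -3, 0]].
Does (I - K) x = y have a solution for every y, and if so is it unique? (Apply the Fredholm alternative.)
(I - K) is invertible (det(I - K) = 4 ≠ 0), so for every y in C^4 the equation (I - K) x = y has a unique solution.

K has rank 1, so it is an outer product K = u v^T: every row of K is a multiple of one row vector. Reading off the entries, u = (-1, 1, -2, 3) and v = (2, -3, -1, 0) (row i of K equals u_i·v^T). A rank-one matrix u v^T satisfies K u = u (v·u) and kills the (3)-dimensional subspace v^⊥, so its characteristic polynomial is lambda^3 (lambda - v·u) with v·u = tr K = -3. Hence the eigenvalues of I - K are 1 (multiplicity 3) and 1 - (-3) = 4, so det(I - K) = 4. (Direct check: I - K =
[[3, -3, -1, 0],
 [-2, 4, 1, 0],
 [4, -6, -1, 0],
 [-6, 9, 3, 1]]
has determinant 4.) The finite-dimensional Fredholm alternative says: either (I - K) is invertible, or ker(I - K) ≠ {0} and then range(I - K) = ker((I - K)^*)^⊥, with dim ker(I - K) = dim ker((I - K)^*). Since det(I - K) ≠ 0, 1 is not an eigenvalue of K and ker(I - K) = {0}, so we are in the first case: for every y there is a unique x = (I - K)^(-1) y. Explicitly, by the Sherman–Morrison formula, (I - u v^T)^(-1) = I + u v^T/(1 - v·u), i.e. (I - K)^(-1) = I + K/(4).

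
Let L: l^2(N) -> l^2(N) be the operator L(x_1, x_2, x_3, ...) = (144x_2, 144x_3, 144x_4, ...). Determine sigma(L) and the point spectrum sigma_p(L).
sigma(L) = closed disk {z in C : |z| ≤ 144}; sigma_p(L) = open disk {z in C : |z| < 144}

Note L = 144·V where V is the unit left shift (V x)_k = x_{k+1}; so sigma(L) = 144·sigma(V) and ||L|| = 144||V||. ||L x||^2 = 20736sum_{k≥2} |x_k|^2 ≤ 20736||x||^2, with equality on {x : x_1 = 0}, so ||L|| = 144. For any lambda with |lambda| < 144, set r = lambda/144 (|r| < 1); the vector x = (1, r, r^2, ...) is in l^2 and satisfies L x = 144(r, r^2, ...) = lambda x, so lambda is an eigenvalue. On the boundary |lambda| = 144 the geometric series diverges, so no l^2 eigenvector exists, but these lambda lie in the approximate point spectrum. Hence sigma(L) is the closed disk of radius 144 and sigma_p(L) is the open disk.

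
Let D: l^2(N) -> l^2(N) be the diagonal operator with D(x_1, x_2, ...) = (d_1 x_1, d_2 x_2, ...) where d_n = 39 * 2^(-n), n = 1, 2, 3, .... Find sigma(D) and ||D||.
sigma(D) = {39 * 2^(-n) : n ≥ 1} ∪ {0}; ||D|| = 39/2

A bounded diagonal operator on l^2 with diagonal entries d_n has spectrum equal to the closure of {d_n : n ≥ 1}: every d_n is an eigenvalue (with eigenvector e_n), so {d_n} ⊂ sigma(D); the spectrum is closed, so its closure is too; and for lambda not in the closure, (D - lambda I) has bounded inverse (the diagonal entries 1/(d_n - lambda) are bounded). For our sequence d_n = 39 * 2^(-n), n = 1, 2, 3, ...:
  - {d_n} = {39 * 2^(-n) : n ≥ 1}; the only limit point is 0
  - closure = {39 * 2^(-n) : n ≥ 1} ∪ {0}
For the norm: a diagonal operator has ||D|| = sup_n |d_n|. Here d_n = 39 * 2^(-n) is positive and decreasing, so sup_n |d_n| = d_1 = 39/2. So ||D|| = 39/2.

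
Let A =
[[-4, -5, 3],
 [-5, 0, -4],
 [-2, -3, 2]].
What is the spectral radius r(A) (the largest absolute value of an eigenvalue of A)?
r(A) ≈ 7.2919

The eigenvalues of A are the roots of its characteristic polynomial. With M = A (coefficients from the trace, the sum of principal 2x2 minors, and det A):
  p(λ) = det(λ I - M) = λ^3 + 2λ^2 - 39λ - 3.
No integer candidate from the rational root theorem (±divisors of 3) is a root, so the roots are irrational. The cubic discriminant is Δ = 247425 > 0, so there are three distinct real roots. p(-8) = -75 and p(-7) = 25 have opposite signs, so a root lies in (-8, -7); Newton's method refines it to λ ≈ -7.2919. p(-1) = 37 and p(0) = -3 have opposite signs, so a root lies in (-1, 0); Newton's method refines it to λ ≈ -0.0766. p(5) = -23 and p(6) = 51 have opposite signs, so a root lies in (5, 6); Newton's method refines it to λ ≈ 5.3686. Check (Vieta): the three roots sum to -2, matching tr M = -2.
Thus the eigenvalues (to 4 decimals) are -7.2919 (modulus 7.2919); -0.0766 (modulus 0.0766); 5.3686 (modulus 5.3686). The spectral radius is the largest modulus: r(A) ≈ 7.2919. (Cross-check: r(A) ≤ ||A||_2 ≈ 8.3129; equality holds whenever A is normal, though it can also hold for some non-normal A.)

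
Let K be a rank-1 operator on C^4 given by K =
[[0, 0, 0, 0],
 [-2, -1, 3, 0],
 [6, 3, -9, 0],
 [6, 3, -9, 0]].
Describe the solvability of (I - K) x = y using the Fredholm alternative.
(I - K) is invertible (det(I - K) = 11 ≠ 0), so for every y in C^4 the equation (I - K) x = y has a unique solution.

K has rank 1, so it is an outer product K = u v^T: every row of K is a multiple of one row vector. Reading off the entries, u = (0, 1, -3, -3) and v = (-2, -1, 3, 0) (row i of K equals u_i·v^T). A rank-one matrix u v^T satisfies K u = u (v·u) and kills the (3)-dimensional subspace v^⊥, so its characteristic polynomial is lambda^3 (lambda - v·u) with v·u = tr K = -10. Hence the eigenvalues of I - K are 1 (multiplicity 3) and 1 - (-10) = 11, so det(I - K) = 11. (Direct check: I - K =
[[1, 0, 0, 0],
 [2, 2, -3, 0],
 [-6, -3, 10, 0],
 [-6, -3, 9, 1]]
has determinant 11.) The finite-dimensional Fredholm alternative says: either (I - K) is invertible, or ker(I - K) ≠ {0} and then range(I - K) = ker((I - K)^*)^⊥, with dim ker(I - K) = dim ker((I - K)^*). Since det(I - K) ≠ 0, 1 is not an eigenvalue of K and ker(I - K) = {0}, so we are in the first case: for every y there is a unique x = (I - K)^(-1) y. Explicitly, by the Sherman–Morrison formula, (I - u v^T)^(-1) = I + u v^T/(1 - v·u), i.e. (I - K)^(-1) = I + K/(11).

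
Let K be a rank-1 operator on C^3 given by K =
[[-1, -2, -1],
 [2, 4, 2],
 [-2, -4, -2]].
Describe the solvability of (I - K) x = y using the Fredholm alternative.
(I - K) is singular (det(I - K) = 0, i.e. 1 ∈ sigma(K)). (I - K) x = y is solvable iff y ⊥ ker((I - K)^*) = span{(-1, -2, -1)}, i.e. iff -y_1 - 2y_2 - y_3 = 0. When solvable, the solutions are x = y + c·(1, -2, 2), c arbitrary (ker(I - K) = span{(1, -2, 2)}, dimension 1).

K has rank 1, so it is an outer product K = u v^T: every row of K is a multiple of one row vector. Reading off the entries, u = (1, -2, 2) and v = (-1, -2, -1) (row i of K equals u_i·v^T). A rank-one matrix u v^T satisfies K u = u (v·u) and kills the (2)-dimensional subspace v^⊥, so its characteristic polynomial is lambda^2 (lambda - v·u) with v·u = tr K = 1. Hence the eigenvalues of I - K are 1 (multiplicity 2) and 1 - (1) = 0, so det(I - K) = 0. (Direct check: I - K =
[[2, 2, 1],
 [-2, -3, -2],
 [2, 4, 3]]
has determinant 0.) So 1 is an eigenvalue of K and (I - K) is not invertible. The finite-dimensional Fredholm alternative says: either (I - K) is invertible, or ker(I - K) ≠ {0} and then range(I - K) = ker((I - K)^*)^⊥, with dim ker(I - K) = dim ker((I - K)^*). We are in the second case, so we need both kernels. Kernel of I - K: (I - K) u = u - u (v·u) = u - u = 0, so ker(I - K) = span{u} = span{(1, -2, 2)} (it is exactly 1-dimensional because rank(I - K) = 2). Kernel of the adjoint: K is real, so (I - K)^* = I - K^T = I - v u^T, and (I - v u^T) v = v - v (u·v) = 0; hence ker((I - K)^*) = span{v} = span{(-1, -2, -1)}. Therefore (I - K) x = y is solvable iff <y, v> = 0, i.e. iff -y_1 - 2y_2 - y_3 = 0. When this holds, K y = u (v·y) = 0, so (I - K) y = y and x = y is a particular solution; the full solution set is the line x = y + c·u = y + c·(1, -2, 2), c ∈ C.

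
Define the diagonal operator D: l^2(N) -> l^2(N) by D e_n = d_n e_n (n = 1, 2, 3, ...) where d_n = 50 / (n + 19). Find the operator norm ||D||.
||D|| = 5/2 (attained at n = 1)

For D diagonal, ||D|| = sup_n |d_n| = sup_n 50/(n + 19). This is positive and strictly decreasing in n, so the supremum is attained at n = 1: d_1 = 50/(1 + 19) = 5/2. Hence ||D|| = 5/2.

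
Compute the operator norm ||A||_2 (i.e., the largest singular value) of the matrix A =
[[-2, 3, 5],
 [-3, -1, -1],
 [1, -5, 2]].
||A||_2 ≈ 6.493 (= sqrt(largest eigenvalue of A^T A))

||A||_2 = sigma_max(A) = sqrt(lambda_max(A^T A)). Form the symmetric matrix M = A^T A =
[[14, -8, -5],
 [-8, 35, 6],
 [-5, 6, 30]].
Its characteristic polynomial (trace, sum of principal 2x2 minors, determinant of M give the coefficients) is
  p(λ) = det(λ I - M) = λ^3 - 79λ^2 + 1835λ - 11881.
No integer candidate from the rational root theorem (±divisors of 11881) is a root, so the roots are irrational. The cubic discriminant is Δ = 58888912 > 0, so there are three distinct real roots. p(10) = -431 and p(11) = 76 have opposite signs, so a root lies in (10, 11); Newton's method refines it to λ ≈ 10.8374. p(26) = 1 and p(27) = -244 have opposite signs, so a root lies in (26, 27); Newton's method refines it to λ ≈ 26.0041. p(42) = -79 and p(43) = 460 have opposite signs, so a root lies in (42, 43); Newton's method refines it to λ ≈ 42.1585. Check (Vieta): the three roots sum to 79, matching tr M = 79.
So the eigenvalues of A^T A are ≈ 10.8374, 26.0041, 42.1585 (all ≥ 0, as they must be for A^T A). The largest is λ_max ≈ 42.1585, hence ||A||_2 = sqrt(λ_max) ≈ 6.493.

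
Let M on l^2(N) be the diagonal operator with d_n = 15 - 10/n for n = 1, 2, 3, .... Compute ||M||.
||M|| = 15

For a diagonal operator on l^2 with entries d_n, ||M|| = sup_n |d_n|. Here d_1 = 5, d_2 = 10, ..., and d_n = 15 - 10/n increases monotonically toward 15. All terms lie in [5, 15), so |d_n| = d_n and the supremum is the limit 15, which is not attained by any individual d_n. Hence ||M|| = 15.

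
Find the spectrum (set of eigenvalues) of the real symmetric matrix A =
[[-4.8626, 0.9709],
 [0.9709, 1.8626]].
sigma(A) ≈ {-5, 2}

A is real symmetric, so its spectrum consists of real eigenvalues. Expanding the characteristic polynomial of the displayed matrix gives
  det(λ I - A) = p(λ) = λ^2 + (3)λ + (-10).
Solving p(λ) = 0 yields eigenvalues ≈ -5, 2. (A is shown rounded to 4 decimals, so these recover the underlying integer eigenvalues to within that precision.)
Verification: the trace of A = -3 equals the sum of eigenvalues -3, and det(A) ≈ -9.9997 matches the eigenvalue product -10.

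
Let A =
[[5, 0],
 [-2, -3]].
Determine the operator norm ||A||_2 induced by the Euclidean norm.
||A||_2 = sqrt((38 + sqrt(544))/2) ≈ 5.5373 (= sqrt(largest eigenvalue of A^T A))

||A||_2 = sigma_max(A) = sqrt(lambda_max(A^T A)). Form the symmetric matrix M = A^T A =
[[29, 6],
 [6, 9]].
Its characteristic polynomial (trace, determinant of M give the coefficients) is
  p(λ) = det(λ I - M) = λ^2 - 38λ + 225.
For λ^2 - 38λ + 225 the discriminant is 544. It is nonnegative but not a perfect square, so the roots are real and irrational: λ = (38 ± sqrt(544))/2 ≈ 30.6619, 7.3381.
So the eigenvalues of A^T A are ≈ 7.3381, 30.6619 (all ≥ 0, as they must be for A^T A). The largest is λ_max = (38 + sqrt(544))/2 ≈ 30.6619, hence ||A||_2 = sqrt(λ_max) = sqrt((38 + sqrt(544))/2) ≈ 5.5373.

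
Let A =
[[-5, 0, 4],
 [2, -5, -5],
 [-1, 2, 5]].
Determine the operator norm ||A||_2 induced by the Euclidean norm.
||A||_2 ≈ 10.2343 (= sqrt(largest eigenvalue of A^T A))

||A||_2 = sigma_max(A) = sqrt(lambda_max(A^T A)). Form the symmetric matrix M = A^T A =
[[30, -12, -35],
 [-12, 29, 35],
 [-35, 35, 66]].
Its characteristic polynomial (trace, sum of principal 2x2 minors, determinant of M give the coefficients) is
  p(λ) = det(λ I - M) = λ^3 - 125λ^2 + 2170λ - 5041.
No integer candidate from the rational root theorem (±divisors of 5041) is a root, so the roots are irrational. The cubic discriminant is Δ = 17247065113 > 0, so there are three distinct real roots. p(2) = -1193 and p(3) = 371 have opposite signs, so a root lies in (2, 3); Newton's method refines it to λ ≈ 2.7487. p(17) = 637 and p(18) = -649 have opposite signs, so a root lies in (17, 18); Newton's method refines it to λ ≈ 17.5094. p(104) = -6497 and p(105) = 2309 have opposite signs, so a root lies in (104, 105); Newton's method refines it to λ ≈ 104.7419. Check (Vieta): the three roots sum to 125, matching tr M = 125.
So the eigenvalues of A^T A are ≈ 2.7487, 17.5094, 104.7419 (all ≥ 0, as they must be for A^T A). The largest is λ_max ≈ 104.7419, hence ||A||_2 = sqrt(λ_max) ≈ 10.2343.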